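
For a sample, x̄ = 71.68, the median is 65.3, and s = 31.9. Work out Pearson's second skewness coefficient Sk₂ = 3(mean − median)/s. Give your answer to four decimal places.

0.6000

Sk₂ = 3(71.68 − 65.3) / 31.9 = 3 × 6.3800 / 31.9
    = 19.1400 / 31.9 ≈ 0.6000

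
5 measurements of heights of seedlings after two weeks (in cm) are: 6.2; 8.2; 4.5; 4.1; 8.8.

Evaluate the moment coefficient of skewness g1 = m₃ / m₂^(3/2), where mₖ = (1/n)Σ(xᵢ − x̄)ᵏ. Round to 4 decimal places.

x̄ = (6.2 + 8.2 + 4.5 + 4.1 + 8.8) / 5 = 6.3600
deviations (xᵢ − x̄): -0.1600, 1.8400, -1.8600, -2.2600, 2.4400
Σ(xᵢ − x̄)² = 17.9320 ⇒ m₂ = 17.9320/5 = 3.58640
Σ(xᵢ − x̄)³ = 2.7742 ⇒ m₃ = 2.7742/5 = 0.55483
m₂^(3/2) = 3.58640^(1.5) = 6.79185
g1 = m₃ / m₂^(3/2) = 0.55483 / 6.79185 ≈ 0.0817

0.0817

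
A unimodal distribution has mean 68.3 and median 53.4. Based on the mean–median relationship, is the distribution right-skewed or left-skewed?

right-skewed

mean − median = 68.3 − 53.4 = 14.9
mean > median ⇒ the longer tail is on the right ⇒ right-skewed (positively skewed).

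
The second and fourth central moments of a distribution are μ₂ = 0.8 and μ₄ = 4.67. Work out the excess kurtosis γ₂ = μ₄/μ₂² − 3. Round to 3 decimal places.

4.297

μ₂² = 0.8² = 0.64000
μ₄/μ₂² = 4.67 / 0.64000 = 7.29687
γ₂ = 7.29687 − 3 ≈ 4.297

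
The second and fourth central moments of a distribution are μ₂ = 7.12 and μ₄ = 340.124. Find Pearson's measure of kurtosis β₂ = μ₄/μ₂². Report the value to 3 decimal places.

μ₂² = 7.12² = 50.69440
μ₄/μ₂² = 340.124 / 50.69440 = 6.70930
β₂ ≈ 6.709

6.709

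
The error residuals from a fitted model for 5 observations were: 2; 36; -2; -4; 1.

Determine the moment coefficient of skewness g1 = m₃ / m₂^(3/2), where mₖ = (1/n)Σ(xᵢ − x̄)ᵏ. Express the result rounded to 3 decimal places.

x̄ = (2 + 36 - 2 - 4 + 1) / 5 = 6.6000
deviations (xᵢ − x̄): -4.6000, 29.4000, -8.6000, -10.6000, -5.6000
Σ(xᵢ − x̄)² = 1103.2000 ⇒ m₂ = 1103.2000/5 = 220.64000
Σ(xᵢ − x̄)³ = 23312.1600 ⇒ m₃ = 23312.1600/5 = 4662.43200
m₂^(3/2) = 220.64000^(1.5) = 3277.37679
g1 = m₃ / m₂^(3/2) = 4662.43200 / 3277.37679 ≈ 1.423

1.423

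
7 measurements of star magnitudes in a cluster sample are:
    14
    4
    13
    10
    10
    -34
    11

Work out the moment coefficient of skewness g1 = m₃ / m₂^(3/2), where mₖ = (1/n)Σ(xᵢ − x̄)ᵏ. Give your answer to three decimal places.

x̄ = (14 + 4 + 13 + 10 + 10 - 34 + 11) / 7 = 4.0000
deviations (xᵢ − x̄): 10.0000, 0.0000, 9.0000, 6.0000, 6.0000, -38.0000, 7.0000
Σ(xᵢ − x̄)² = 1746.0000 ⇒ m₂ = 1746.0000/7 = 249.42857
Σ(xᵢ − x̄)³ = -52368.0000 ⇒ m₃ = -52368.0000/7 = -7481.14286
m₂^(3/2) = 249.42857^(1.5) = 3939.30220
g1 = m₃ / m₂^(3/2) = -7481.14286 / 3939.30220 ≈ -1.899

-1.899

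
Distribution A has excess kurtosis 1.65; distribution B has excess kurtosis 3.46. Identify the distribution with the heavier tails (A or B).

B

Higher excess kurtosis ⇒ heavier tails relative to the normal distribution.
1.65 vs 3.46: the larger is 3.46, so B has heavier tails.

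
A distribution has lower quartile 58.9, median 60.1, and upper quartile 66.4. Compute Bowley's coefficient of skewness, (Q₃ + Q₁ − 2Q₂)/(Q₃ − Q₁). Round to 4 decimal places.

0.6800

numerator: Q₃ + Q₁ − 2Q₂ = 66.4 + 58.9 − 2×60.1 = 5.1000
denominator: Q₃ − Q₁ = 66.4 − 58.9 = 7.5000
Bowley skewness = 5.1000 / 7.5000 ≈ 0.6800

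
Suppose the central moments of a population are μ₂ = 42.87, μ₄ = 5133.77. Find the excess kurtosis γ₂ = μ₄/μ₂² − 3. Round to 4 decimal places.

-0.2066

μ₂² = 42.87² = 1837.83690
μ₄/μ₂² = 5133.77 / 1837.83690 = 2.79338
γ₂ = 2.79338 − 3 ≈ -0.2066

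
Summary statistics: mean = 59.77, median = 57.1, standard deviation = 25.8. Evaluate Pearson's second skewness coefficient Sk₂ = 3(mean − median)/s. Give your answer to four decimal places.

0.3105

Sk₂ = 3(59.77 − 57.1) / 25.8 = 3 × 2.6700 / 25.8
    = 8.0100 / 25.8 ≈ 0.3105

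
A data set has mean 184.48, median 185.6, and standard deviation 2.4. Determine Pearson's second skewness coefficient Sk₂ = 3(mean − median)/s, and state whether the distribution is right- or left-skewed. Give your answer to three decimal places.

-1.400, left-skewed

Sk₂ = 3(184.48 − 185.6) / 2.4 = 3 × -1.1200 / 2.4
    = -3.3600 / 2.4 ≈ -1.400
Sk₂ < 0 ⇒ mean < median ⇒ left-skewed (negative skew).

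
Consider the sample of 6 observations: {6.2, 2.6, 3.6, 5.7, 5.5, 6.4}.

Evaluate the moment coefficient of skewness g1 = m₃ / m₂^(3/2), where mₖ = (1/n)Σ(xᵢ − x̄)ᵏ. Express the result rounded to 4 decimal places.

x̄ = (6.2 + 2.6 + 3.6 + 5.7 + 5.5 + 6.4) / 6 = 5.0000
deviations (xᵢ − x̄): 1.2000, -2.4000, -1.4000, 0.7000, 0.5000, 1.4000
Σ(xᵢ − x̄)² = 11.8600 ⇒ m₂ = 11.8600/6 = 1.97667
Σ(xᵢ − x̄)³ = -11.6280 ⇒ m₃ = -11.6280/6 = -1.93800
m₂^(3/2) = 1.97667^(1.5) = 2.77907
g1 = m₃ / m₂^(3/2) = -1.93800 / 2.77907 ≈ -0.6974

-0.6974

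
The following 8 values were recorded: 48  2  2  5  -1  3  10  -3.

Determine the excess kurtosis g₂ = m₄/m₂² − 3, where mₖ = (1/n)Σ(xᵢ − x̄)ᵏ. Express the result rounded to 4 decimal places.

2.5260

x̄ = 8.2500
Σ(xᵢ − x̄)² = 1911.5000 ⇒ m₂ = 238.93750
Σ(xᵢ − x̄)⁴ = 2523868.9063 ⇒ m₄ = 315483.61328
m₂² = 57091.12891
g₂ = m₄/m₂² − 3 = 5.52597 − 3 ≈ 2.5260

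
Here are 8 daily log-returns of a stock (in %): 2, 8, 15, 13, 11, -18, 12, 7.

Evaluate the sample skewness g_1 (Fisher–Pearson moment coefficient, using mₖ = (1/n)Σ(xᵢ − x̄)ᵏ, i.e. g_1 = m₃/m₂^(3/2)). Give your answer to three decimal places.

-1.671

x̄ = (2 + 8 + 15 + 13 + 11 - 18 + 12 + 7) / 8 = 6.2500
deviations (xᵢ − x̄): -4.2500, 1.7500, 8.7500, 6.7500, 4.7500, -24.2500, 5.7500, 0.7500
Σ(xᵢ − x̄)² = 787.5000 ⇒ m₂ = 787.5000/8 = 98.43750
Σ(xᵢ − x̄)³ = -13056.7500 ⇒ m₃ = -13056.7500/8 = -1632.09375
m₂^(3/2) = 98.43750^(1.5) = 976.65429
g_1 = m₃ / m₂^(3/2) = -1632.09375 / 976.65429 ≈ -1.671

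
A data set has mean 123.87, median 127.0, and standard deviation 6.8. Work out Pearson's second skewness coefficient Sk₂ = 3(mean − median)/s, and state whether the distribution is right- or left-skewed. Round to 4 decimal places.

Sk₂ = 3(123.87 − 127.0) / 6.8 = 3 × -3.1300 / 6.8
    = -9.3900 / 6.8 ≈ -1.3809
Sk₂ < 0 ⇒ mean < median ⇒ left-skewed (negative skew).

-1.3809, left-skewed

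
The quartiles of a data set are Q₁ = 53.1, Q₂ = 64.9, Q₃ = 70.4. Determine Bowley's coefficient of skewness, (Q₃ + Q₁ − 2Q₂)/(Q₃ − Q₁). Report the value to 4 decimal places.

-0.3642

numerator: Q₃ + Q₁ − 2Q₂ = 70.4 + 53.1 − 2×64.9 = -6.3000
denominator: Q₃ − Q₁ = 70.4 − 53.1 = 17.3000
Bowley skewness = -6.3000 / 17.3000 ≈ -0.3642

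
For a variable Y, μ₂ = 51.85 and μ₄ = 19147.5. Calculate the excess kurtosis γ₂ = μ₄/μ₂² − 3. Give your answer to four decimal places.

4.1222

μ₂² = 51.85² = 2688.42250
μ₄/μ₂² = 19147.5 / 2688.42250 = 7.12221
γ₂ = 7.12221 − 3 ≈ 4.1222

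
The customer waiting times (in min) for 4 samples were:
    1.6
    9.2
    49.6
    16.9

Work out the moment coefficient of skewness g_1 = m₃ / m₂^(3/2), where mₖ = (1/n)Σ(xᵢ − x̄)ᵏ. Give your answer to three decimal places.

0.862

x̄ = (1.6 + 9.2 + 49.6 + 16.9) / 4 = 19.3250
deviations (xᵢ − x̄): -17.7250, -10.1250, 30.2750, -2.4250
Σ(xᵢ − x̄)² = 1339.1475 ⇒ m₂ = 1339.1475/4 = 334.78688
Σ(xᵢ − x̄)³ = 21128.3329 ⇒ m₃ = 21128.3329/4 = 5282.08322
m₂^(3/2) = 334.78688^(1.5) = 6125.65644
g_1 = m₃ / m₂^(3/2) = 5282.08322 / 6125.65644 ≈ 0.862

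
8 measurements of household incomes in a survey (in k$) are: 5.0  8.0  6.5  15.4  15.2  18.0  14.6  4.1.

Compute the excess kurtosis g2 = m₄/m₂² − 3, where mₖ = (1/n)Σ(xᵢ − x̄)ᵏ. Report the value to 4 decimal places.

-1.7017

x̄ = 10.8500
Σ(xᵢ − x̄)² = 211.6400 ⇒ m₂ = 26.45500
Σ(xᵢ − x̄)⁴ = 7269.0754 ⇒ m₄ = 908.63442
m₂² = 699.86702
g2 = m₄/m₂² − 3 = 1.29830 − 3 ≈ -1.7017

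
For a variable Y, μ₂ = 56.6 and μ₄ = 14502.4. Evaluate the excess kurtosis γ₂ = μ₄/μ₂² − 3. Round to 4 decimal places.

μ₂² = 56.6² = 3203.56000
μ₄/μ₂² = 14502.4 / 3203.56000 = 4.52696
γ₂ = 4.52696 − 3 ≈ 1.5270

1.5270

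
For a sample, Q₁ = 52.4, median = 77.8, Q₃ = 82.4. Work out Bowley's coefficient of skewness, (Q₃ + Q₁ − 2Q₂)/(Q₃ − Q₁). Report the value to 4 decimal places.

numerator: Q₃ + Q₁ − 2Q₂ = 82.4 + 52.4 − 2×77.8 = -20.8000
denominator: Q₃ − Q₁ = 82.4 − 52.4 = 30.0000
Bowley skewness = -20.8000 / 30.0000 ≈ -0.6933

-0.6933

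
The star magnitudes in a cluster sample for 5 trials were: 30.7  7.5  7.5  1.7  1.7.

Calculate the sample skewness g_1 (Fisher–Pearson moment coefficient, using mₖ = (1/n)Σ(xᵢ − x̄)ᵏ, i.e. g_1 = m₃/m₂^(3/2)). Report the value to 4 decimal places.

x̄ = (30.7 + 7.5 + 7.5 + 1.7 + 1.7) / 5 = 9.8200
deviations (xᵢ − x̄): 20.8800, -2.3200, -2.3200, -8.1200, -8.1200
Σ(xᵢ − x̄)² = 578.6080 ⇒ m₂ = 578.6080/5 = 115.72160
Σ(xᵢ − x̄)³ = 8007.3965 ⇒ m₃ = 8007.3965/5 = 1601.47930
m₂^(3/2) = 115.72160^(1.5) = 1244.86325
g_1 = m₃ / m₂^(3/2) = 1601.47930 / 1244.86325 ≈ 1.2865

1.2865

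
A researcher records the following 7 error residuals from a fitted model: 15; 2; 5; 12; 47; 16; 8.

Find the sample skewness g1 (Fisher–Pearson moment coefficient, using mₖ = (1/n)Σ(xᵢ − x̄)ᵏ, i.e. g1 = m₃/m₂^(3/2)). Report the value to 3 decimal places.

1.554

x̄ = (15 + 2 + 5 + 12 + 47 + 16 + 8) / 7 = 15.0000
deviations (xᵢ − x̄): 0.0000, -13.0000, -10.0000, -3.0000, 32.0000, 1.0000, -7.0000
Σ(xᵢ − x̄)² = 1352.0000 ⇒ m₂ = 1352.0000/7 = 193.14286
Σ(xᵢ − x̄)³ = 29202.0000 ⇒ m₃ = 29202.0000/7 = 4171.71429
m₂^(3/2) = 193.14286^(1.5) = 2684.21919
g1 = m₃ / m₂^(3/2) = 4171.71429 / 2684.21919 ≈ 1.554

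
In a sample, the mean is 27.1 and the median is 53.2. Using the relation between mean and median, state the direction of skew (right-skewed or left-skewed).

mean − median = 27.1 − 53.2 = -26.1
mean < median ⇒ the longer tail is on the left ⇒ left-skewed (negatively skewed).

left-skewed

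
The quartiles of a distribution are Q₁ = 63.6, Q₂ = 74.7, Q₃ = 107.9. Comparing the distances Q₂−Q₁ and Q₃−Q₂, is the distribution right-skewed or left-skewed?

right-skewed

Q₂ − Q₁ = 11.1;  Q₃ − Q₂ = 33.2
Q₃ − Q₂ > Q₂ − Q₁ ⇒ the upper half is more spread out ⇒ right-skewed.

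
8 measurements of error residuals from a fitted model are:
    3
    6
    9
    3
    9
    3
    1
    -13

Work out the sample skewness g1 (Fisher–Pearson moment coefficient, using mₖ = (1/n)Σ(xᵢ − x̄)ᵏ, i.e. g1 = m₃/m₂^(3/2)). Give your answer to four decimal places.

x̄ = (3 + 6 + 9 + 3 + 9 + 3 + 1 - 13) / 8 = 2.6250
deviations (xᵢ − x̄): 0.3750, 3.3750, 6.3750, 0.3750, 6.3750, 0.3750, -1.6250, -15.6250
Σ(xᵢ − x̄)² = 339.8750 ⇒ m₂ = 339.8750/8 = 42.48438
Σ(xᵢ − x̄)³ = -3262.2188 ⇒ m₃ = -3262.2188/8 = -407.77734
m₂^(3/2) = 42.48438^(1.5) = 276.91332
g1 = m₃ / m₂^(3/2) = -407.77734 / 276.91332 ≈ -1.4726

-1.4726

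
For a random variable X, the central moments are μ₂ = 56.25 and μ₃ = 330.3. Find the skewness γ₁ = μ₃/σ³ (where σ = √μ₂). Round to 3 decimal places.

0.783

σ = √μ₂ = √56.25 = 7.50000
σ³ = μ₂^(3/2) = 421.87500
γ₁ = μ₃/σ³ = 330.3 / 421.87500 ≈ 0.783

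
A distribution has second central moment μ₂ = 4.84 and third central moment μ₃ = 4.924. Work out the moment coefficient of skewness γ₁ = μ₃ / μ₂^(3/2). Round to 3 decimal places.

0.462

σ = √μ₂ = √4.84 = 2.20000
σ³ = μ₂^(3/2) = 10.64800
γ₁ = μ₃/σ³ = 4.924 / 10.64800 ≈ 0.462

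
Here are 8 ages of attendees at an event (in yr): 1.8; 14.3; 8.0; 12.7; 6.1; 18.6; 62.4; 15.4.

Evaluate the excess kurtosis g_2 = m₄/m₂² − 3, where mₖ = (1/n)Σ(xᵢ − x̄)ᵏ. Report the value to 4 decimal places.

x̄ = 17.4125
Σ(xᵢ − x̄)² = 2521.5488 ⇒ m₂ = 315.19359
Σ(xᵢ − x̄)⁴ = 4180316.3122 ⇒ m₄ = 522539.53903
m₂² = 99347.00154
g_2 = m₄/m₂² − 3 = 5.25974 − 3 ≈ 2.2597

2.2597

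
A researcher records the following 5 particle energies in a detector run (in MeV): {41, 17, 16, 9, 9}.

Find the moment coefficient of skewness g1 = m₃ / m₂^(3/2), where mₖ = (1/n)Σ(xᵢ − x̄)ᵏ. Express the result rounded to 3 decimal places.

1.203

x̄ = (41 + 17 + 16 + 9 + 9) / 5 = 18.4000
deviations (xᵢ − x̄): 22.6000, -1.4000, -2.4000, -9.4000, -9.4000
Σ(xᵢ − x̄)² = 695.2000 ⇒ m₂ = 695.2000/5 = 139.04000
Σ(xᵢ − x̄)³ = 9865.4400 ⇒ m₃ = 9865.4400/5 = 1973.08800
m₂^(3/2) = 139.04000^(1.5) = 1639.49327
g1 = m₃ / m₂^(3/2) = 1973.08800 / 1639.49327 ≈ 1.203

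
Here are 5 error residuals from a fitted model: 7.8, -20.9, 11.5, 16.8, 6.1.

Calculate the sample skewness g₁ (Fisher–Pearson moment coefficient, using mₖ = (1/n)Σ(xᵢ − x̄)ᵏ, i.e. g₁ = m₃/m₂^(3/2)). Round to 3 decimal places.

-1.202

x̄ = (7.8 - 20.9 + 11.5 + 16.8 + 6.1) / 5 = 4.2600
deviations (xᵢ − x̄): 3.5400, -25.1600, 7.2400, 12.5400, 1.8400
Σ(xᵢ − x̄)² = 858.6120 ⇒ m₂ = 858.6120/5 = 171.72240
Σ(xᵢ − x̄)³ = -13524.8942 ⇒ m₃ = -13524.8942/5 = -2704.97885
m₂^(3/2) = 171.72240^(1.5) = 2250.30002
g₁ = m₃ / m₂^(3/2) = -2704.97885 / 2250.30002 ≈ -1.202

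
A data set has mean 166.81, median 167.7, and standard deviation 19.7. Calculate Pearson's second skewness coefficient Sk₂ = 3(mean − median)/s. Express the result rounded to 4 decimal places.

Sk₂ = 3(166.81 − 167.7) / 19.7 = 3 × -0.8900 / 19.7
    = -2.6700 / 19.7 ≈ -0.1355

-0.1355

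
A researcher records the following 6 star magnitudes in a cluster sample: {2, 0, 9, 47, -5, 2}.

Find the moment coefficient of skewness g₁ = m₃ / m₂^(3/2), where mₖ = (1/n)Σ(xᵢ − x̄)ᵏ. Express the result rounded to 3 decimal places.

x̄ = (2 + 0 + 9 + 47 - 5 + 2) / 6 = 9.1667
deviations (xᵢ − x̄): -7.1667, -9.1667, -0.1667, 37.8333, -14.1667, -7.1667
Σ(xᵢ − x̄)² = 1818.8333 ⇒ m₂ = 1818.8333/6 = 303.13889
Σ(xᵢ − x̄)³ = 49803.5556 ⇒ m₃ = 49803.5556/6 = 8300.59259
m₂^(3/2) = 303.13889^(1.5) = 5277.91609
g₁ = m₃ / m₂^(3/2) = 8300.59259 / 5277.91609 ≈ 1.573

1.573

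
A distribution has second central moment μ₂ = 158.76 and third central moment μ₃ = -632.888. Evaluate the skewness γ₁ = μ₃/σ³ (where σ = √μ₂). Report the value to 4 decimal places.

σ = √μ₂ = √158.76 = 12.60000
σ³ = μ₂^(3/2) = 2000.37600
γ₁ = μ₃/σ³ = -632.888 / 2000.37600 ≈ -0.3164

-0.3164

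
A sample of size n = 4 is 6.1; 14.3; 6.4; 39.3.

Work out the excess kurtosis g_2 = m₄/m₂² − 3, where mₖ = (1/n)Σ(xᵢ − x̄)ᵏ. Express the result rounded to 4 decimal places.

-0.8415

x̄ = 16.5250
Σ(xᵢ − x̄)² = 734.8475 ⇒ m₂ = 183.71187
Σ(xᵢ − x̄)⁴ = 291395.7787 ⇒ m₄ = 72848.94467
m₂² = 33750.05302
g_2 = m₄/m₂² − 3 = 2.15848 − 3 ≈ -0.8415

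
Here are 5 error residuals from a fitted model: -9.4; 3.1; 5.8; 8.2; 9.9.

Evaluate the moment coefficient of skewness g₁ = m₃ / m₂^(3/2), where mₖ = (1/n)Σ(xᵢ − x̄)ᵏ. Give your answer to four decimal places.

x̄ = (-9.4 + 3.1 + 5.8 + 8.2 + 9.9) / 5 = 3.5200
deviations (xᵢ − x̄): -12.9200, -0.4200, 2.2800, 4.6800, 6.3800
Σ(xᵢ − x̄)² = 234.9080 ⇒ m₂ = 234.9080/5 = 46.98160
Σ(xᵢ − x̄)³ = -1782.7135 ⇒ m₃ = -1782.7135/5 = -356.54270
m₂^(3/2) = 46.98160^(1.5) = 322.02657
g₁ = m₃ / m₂^(3/2) = -356.54270 / 322.02657 ≈ -1.1072

-1.1072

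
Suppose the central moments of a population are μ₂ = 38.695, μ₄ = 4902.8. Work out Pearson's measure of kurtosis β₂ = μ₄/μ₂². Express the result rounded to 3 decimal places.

μ₂² = 38.695² = 1497.30303
μ₄/μ₂² = 4902.8 / 1497.30303 = 3.27442
β₂ ≈ 3.274

3.274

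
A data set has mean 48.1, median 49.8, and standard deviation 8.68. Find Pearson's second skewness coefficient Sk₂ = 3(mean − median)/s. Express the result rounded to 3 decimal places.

-0.588

Sk₂ = 3(48.1 − 49.8) / 8.68 = 3 × -1.7000 / 8.68
    = -5.1000 / 8.68 ≈ -0.588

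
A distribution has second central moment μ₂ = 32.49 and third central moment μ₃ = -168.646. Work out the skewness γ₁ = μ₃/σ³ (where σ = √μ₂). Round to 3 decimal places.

-0.911

σ = √μ₂ = √32.49 = 5.70000
σ³ = μ₂^(3/2) = 185.19300
γ₁ = μ₃/σ³ = -168.646 / 185.19300 ≈ -0.911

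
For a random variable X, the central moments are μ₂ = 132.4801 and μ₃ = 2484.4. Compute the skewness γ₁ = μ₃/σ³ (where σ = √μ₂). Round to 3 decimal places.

1.629

σ = √μ₂ = √132.4801 = 11.51000
σ³ = μ₂^(3/2) = 1524.84595
γ₁ = μ₃/σ³ = 2484.4 / 1524.84595 ≈ 1.629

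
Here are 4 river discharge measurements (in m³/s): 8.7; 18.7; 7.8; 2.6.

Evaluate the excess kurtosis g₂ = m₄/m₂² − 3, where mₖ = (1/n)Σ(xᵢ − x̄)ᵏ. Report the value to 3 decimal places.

-0.932

x̄ = 9.4500
Σ(xᵢ − x̄)² = 135.7700 ⇒ m₂ = 33.94250
Σ(xᵢ − x̄)⁴ = 9530.3908 ⇒ m₄ = 2382.59771
m₂² = 1152.09331
g₂ = m₄/m₂² − 3 = 2.06806 − 3 ≈ -0.932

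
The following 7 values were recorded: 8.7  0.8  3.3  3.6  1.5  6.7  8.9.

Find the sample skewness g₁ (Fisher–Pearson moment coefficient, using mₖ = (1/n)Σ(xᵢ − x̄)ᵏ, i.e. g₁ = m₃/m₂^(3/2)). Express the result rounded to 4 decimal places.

x̄ = (8.7 + 0.8 + 3.3 + 3.6 + 1.5 + 6.7 + 8.9) / 7 = 4.7857
deviations (xᵢ − x̄): 3.9143, -3.9857, -1.4857, -1.1857, -3.2857, 1.9143, 4.1143
Σ(xᵢ − x̄)² = 66.2086 ⇒ m₂ = 66.2086/7 = 9.45837
Σ(xᵢ − x̄)³ = 32.8965 ⇒ m₃ = 32.8965/7 = 4.69950
m₂^(3/2) = 9.45837^(1.5) = 29.08870
g₁ = m₃ / m₂^(3/2) = 4.69950 / 29.08870 ≈ 0.1616

0.1616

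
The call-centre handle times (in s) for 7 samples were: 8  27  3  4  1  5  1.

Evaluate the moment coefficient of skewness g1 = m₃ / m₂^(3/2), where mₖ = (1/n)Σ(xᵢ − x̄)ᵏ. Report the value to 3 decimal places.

1.757

x̄ = (8 + 27 + 3 + 4 + 1 + 5 + 1) / 7 = 7.0000
deviations (xᵢ − x̄): 1.0000, 20.0000, -4.0000, -3.0000, -6.0000, -2.0000, -6.0000
Σ(xᵢ − x̄)² = 502.0000 ⇒ m₂ = 502.0000/7 = 71.71429
Σ(xᵢ − x̄)³ = 7470.0000 ⇒ m₃ = 7470.0000/7 = 1067.14286
m₂^(3/2) = 71.71429^(1.5) = 607.30732
g1 = m₃ / m₂^(3/2) = 1067.14286 / 607.30732 ≈ 1.757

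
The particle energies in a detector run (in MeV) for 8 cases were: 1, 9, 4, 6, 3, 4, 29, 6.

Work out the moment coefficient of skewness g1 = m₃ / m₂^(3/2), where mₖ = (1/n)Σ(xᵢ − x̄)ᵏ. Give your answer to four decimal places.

1.9587

x̄ = (1 + 9 + 4 + 6 + 3 + 4 + 29 + 6) / 8 = 7.7500
deviations (xᵢ − x̄): -6.7500, 1.2500, -3.7500, -1.7500, -4.7500, -3.7500, 21.2500, -1.7500
Σ(xᵢ − x̄)² = 555.5000 ⇒ m₂ = 555.5000/8 = 69.43750
Σ(xᵢ − x̄)³ = 9066.7500 ⇒ m₃ = 9066.7500/8 = 1133.34375
m₂^(3/2) = 69.43750^(1.5) = 578.61690
g1 = m₃ / m₂^(3/2) = 1133.34375 / 578.61690 ≈ 1.9587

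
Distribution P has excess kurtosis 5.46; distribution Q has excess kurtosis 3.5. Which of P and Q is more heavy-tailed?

Higher excess kurtosis ⇒ heavier tails relative to the normal distribution.
5.46 vs 3.5: the larger is 5.46, so P has heavier tails.

P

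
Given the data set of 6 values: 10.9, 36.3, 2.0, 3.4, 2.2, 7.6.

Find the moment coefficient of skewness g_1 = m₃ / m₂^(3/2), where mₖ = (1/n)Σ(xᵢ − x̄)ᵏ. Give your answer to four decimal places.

x̄ = (10.9 + 36.3 + 2.0 + 3.4 + 2.2 + 7.6) / 6 = 10.4000
deviations (xᵢ − x̄): 0.5000, 25.9000, -8.4000, -7.0000, -8.2000, -2.8000
Σ(xᵢ − x̄)² = 865.7000 ⇒ m₂ = 865.7000/6 = 144.28333
Σ(xᵢ − x̄)³ = 15865.0800 ⇒ m₃ = 15865.0800/6 = 2644.18000
m₂^(3/2) = 144.28333^(1.5) = 1733.10251
g_1 = m₃ / m₂^(3/2) = 2644.18000 / 1733.10251 ≈ 1.5257

1.5257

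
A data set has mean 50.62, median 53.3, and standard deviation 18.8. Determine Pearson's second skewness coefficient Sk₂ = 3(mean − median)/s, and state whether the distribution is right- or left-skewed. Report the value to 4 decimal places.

Sk₂ = 3(50.62 − 53.3) / 18.8 = 3 × -2.6800 / 18.8
    = -8.0400 / 18.8 ≈ -0.4277
Sk₂ < 0 ⇒ mean < median ⇒ left-skewed (negative skew).

-0.4277, left-skewed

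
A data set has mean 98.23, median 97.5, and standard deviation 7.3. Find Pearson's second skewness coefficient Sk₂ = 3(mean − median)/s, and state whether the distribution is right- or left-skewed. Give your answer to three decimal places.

0.300, right-skewed

Sk₂ = 3(98.23 − 97.5) / 7.3 = 3 × 0.7300 / 7.3
    = 2.1900 / 7.3 ≈ 0.300
Sk₂ > 0 ⇒ mean > median ⇒ right-skewed (positive skew).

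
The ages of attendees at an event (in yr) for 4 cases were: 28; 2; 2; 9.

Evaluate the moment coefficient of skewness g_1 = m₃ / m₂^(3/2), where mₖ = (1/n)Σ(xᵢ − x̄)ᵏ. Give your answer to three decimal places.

x̄ = (28 + 2 + 2 + 9) / 4 = 10.2500
deviations (xᵢ − x̄): 17.7500, -8.2500, -8.2500, -1.2500
Σ(xᵢ − x̄)² = 452.7500 ⇒ m₂ = 452.7500/4 = 113.18750
Σ(xᵢ − x̄)³ = 4467.3750 ⇒ m₃ = 4467.3750/4 = 1116.84375
m₂^(3/2) = 113.18750^(1.5) = 1204.19745
g_1 = m₃ / m₂^(3/2) = 1116.84375 / 1204.19745 ≈ 0.927

0.927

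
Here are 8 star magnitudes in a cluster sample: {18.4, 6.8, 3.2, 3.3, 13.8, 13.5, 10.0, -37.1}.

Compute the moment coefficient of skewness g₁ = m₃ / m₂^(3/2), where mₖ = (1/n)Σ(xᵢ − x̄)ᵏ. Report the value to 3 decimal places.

-1.854

x̄ = (18.4 + 6.8 + 3.2 + 3.3 + 13.8 + 13.5 + 10.0 - 37.1) / 8 = 3.9875
deviations (xᵢ − x̄): 14.4125, 2.8125, -0.7875, -0.6875, 9.8125, 9.5125, 6.0125, -41.0875
Σ(xᵢ − x̄)² = 2127.8287 ⇒ m₂ = 2127.8287/8 = 265.97859
Σ(xᵢ − x̄)³ = -64325.0894 ⇒ m₃ = -64325.0894/8 = -8040.63618
m₂^(3/2) = 265.97859^(1.5) = 4337.80503
g₁ = m₃ / m₂^(3/2) = -8040.63618 / 4337.80503 ≈ -1.854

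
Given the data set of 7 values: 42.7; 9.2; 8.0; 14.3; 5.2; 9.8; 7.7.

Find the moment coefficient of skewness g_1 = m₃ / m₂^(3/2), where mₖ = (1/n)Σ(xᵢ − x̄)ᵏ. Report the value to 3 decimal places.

1.858

x̄ = (42.7 + 9.2 + 8.0 + 14.3 + 5.2 + 9.8 + 7.7) / 7 = 13.8429
deviations (xᵢ − x̄): 28.8571, -4.6429, -5.8429, 0.4571, -8.6429, -4.0429, -6.1429
Σ(xᵢ − x̄)² = 1017.4171 ⇒ m₂ = 1017.4171/7 = 145.34531
Σ(xᵢ − x̄)³ = 22787.3977 ⇒ m₃ = 22787.3977/7 = 3255.34252
m₂^(3/2) = 145.34531^(1.5) = 1752.27198
g_1 = m₃ / m₂^(3/2) = 3255.34252 / 1752.27198 ≈ 1.858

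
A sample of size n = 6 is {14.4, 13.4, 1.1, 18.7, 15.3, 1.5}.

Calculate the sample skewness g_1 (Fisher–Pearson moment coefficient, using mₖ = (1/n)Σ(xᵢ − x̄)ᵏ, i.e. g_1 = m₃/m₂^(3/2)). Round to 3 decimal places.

x̄ = (14.4 + 13.4 + 1.1 + 18.7 + 15.3 + 1.5) / 6 = 10.7333
deviations (xᵢ − x̄): 3.6667, 2.6667, -9.6333, 7.9667, 4.5667, -9.2333
Σ(xᵢ − x̄)² = 282.9333 ⇒ m₂ = 282.9333/6 = 47.15556
Σ(xᵢ − x̄)³ = -1012.0456 ⇒ m₃ = -1012.0456/6 = -168.67426
m₂^(3/2) = 47.15556^(1.5) = 323.81674
g_1 = m₃ / m₂^(3/2) = -168.67426 / 323.81674 ≈ -0.521

-0.521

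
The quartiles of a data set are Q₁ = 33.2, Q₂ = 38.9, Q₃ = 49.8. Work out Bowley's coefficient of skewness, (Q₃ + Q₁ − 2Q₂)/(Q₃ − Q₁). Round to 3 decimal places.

numerator: Q₃ + Q₁ − 2Q₂ = 49.8 + 33.2 − 2×38.9 = 5.2000
denominator: Q₃ − Q₁ = 49.8 − 33.2 = 16.6000
Bowley skewness = 5.2000 / 16.6000 ≈ 0.313

0.313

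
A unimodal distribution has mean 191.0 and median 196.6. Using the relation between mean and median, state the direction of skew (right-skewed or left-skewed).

mean − median = 191.0 − 196.6 = -5.6
mean < median ⇒ the longer tail is on the left ⇒ left-skewed (negatively skewed).

left-skewed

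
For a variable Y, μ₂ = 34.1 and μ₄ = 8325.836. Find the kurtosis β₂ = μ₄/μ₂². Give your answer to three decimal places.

7.160

μ₂² = 34.1² = 1162.81000
μ₄/μ₂² = 8325.836 / 1162.81000 = 7.16010
β₂ ≈ 7.160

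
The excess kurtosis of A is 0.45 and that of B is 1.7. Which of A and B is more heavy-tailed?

Higher excess kurtosis ⇒ heavier tails relative to the normal distribution.
0.45 vs 1.7: the larger is 1.7, so B has heavier tails.

B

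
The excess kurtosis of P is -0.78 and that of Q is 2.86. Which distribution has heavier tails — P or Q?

Q

Higher excess kurtosis ⇒ heavier tails relative to the normal distribution.
-0.78 vs 2.86: the larger is 2.86, so Q has heavier tails. (Q is leptokurtic — heavier-than-normal tails; the other is platykurtic.)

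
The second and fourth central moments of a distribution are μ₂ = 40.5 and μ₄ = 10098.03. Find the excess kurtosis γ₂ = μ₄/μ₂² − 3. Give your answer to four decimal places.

μ₂² = 40.5² = 1640.25000
μ₄/μ₂² = 10098.03 / 1640.25000 = 6.15640
γ₂ = 6.15640 − 3 ≈ 3.1564

3.1564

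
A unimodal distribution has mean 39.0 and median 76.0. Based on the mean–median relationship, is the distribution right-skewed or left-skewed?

left-skewed

mean − median = 39.0 − 76.0 = -37.0
mean < median ⇒ the longer tail is on the left ⇒ left-skewed (negatively skewed).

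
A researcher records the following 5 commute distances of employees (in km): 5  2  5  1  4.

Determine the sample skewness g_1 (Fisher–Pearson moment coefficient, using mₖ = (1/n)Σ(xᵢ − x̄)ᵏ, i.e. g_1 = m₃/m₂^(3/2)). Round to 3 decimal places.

-0.380

x̄ = (5 + 2 + 5 + 1 + 4) / 5 = 3.4000
deviations (xᵢ − x̄): 1.6000, -1.4000, 1.6000, -2.4000, 0.6000
Σ(xᵢ − x̄)² = 13.2000 ⇒ m₂ = 13.2000/5 = 2.64000
Σ(xᵢ − x̄)³ = -8.1600 ⇒ m₃ = -8.1600/5 = -1.63200
m₂^(3/2) = 2.64000^(1.5) = 4.28949
g_1 = m₃ / m₂^(3/2) = -1.63200 / 4.28949 ≈ -0.380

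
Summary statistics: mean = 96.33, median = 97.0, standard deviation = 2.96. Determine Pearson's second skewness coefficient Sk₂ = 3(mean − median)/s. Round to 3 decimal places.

-0.679

Sk₂ = 3(96.33 − 97.0) / 2.96 = 3 × -0.6700 / 2.96
    = -2.0100 / 2.96 ≈ -0.679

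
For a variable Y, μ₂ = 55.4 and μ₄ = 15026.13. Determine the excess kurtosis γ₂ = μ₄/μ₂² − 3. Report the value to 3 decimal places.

1.896

μ₂² = 55.4² = 3069.16000
μ₄/μ₂² = 15026.13 / 3069.16000 = 4.89584
γ₂ = 4.89584 − 3 ≈ 1.896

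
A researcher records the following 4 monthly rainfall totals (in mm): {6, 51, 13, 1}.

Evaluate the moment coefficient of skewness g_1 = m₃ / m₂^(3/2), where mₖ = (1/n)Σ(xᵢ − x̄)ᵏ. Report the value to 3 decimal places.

x̄ = (6 + 51 + 13 + 1) / 4 = 17.7500
deviations (xᵢ − x̄): -11.7500, 33.2500, -4.7500, -16.7500
Σ(xᵢ − x̄)² = 1546.7500 ⇒ m₂ = 1546.7500/4 = 386.68750
Σ(xᵢ − x̄)³ = 30331.1250 ⇒ m₃ = 30331.1250/4 = 7582.78125
m₂^(3/2) = 386.68750^(1.5) = 7603.96659
g_1 = m₃ / m₂^(3/2) = 7582.78125 / 7603.96659 ≈ 0.997

0.997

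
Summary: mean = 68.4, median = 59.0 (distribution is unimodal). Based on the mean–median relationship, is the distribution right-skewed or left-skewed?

mean − median = 68.4 − 59.0 = 9.4
mean > median ⇒ the longer tail is on the right ⇒ right-skewed (positively skewed).

right-skewed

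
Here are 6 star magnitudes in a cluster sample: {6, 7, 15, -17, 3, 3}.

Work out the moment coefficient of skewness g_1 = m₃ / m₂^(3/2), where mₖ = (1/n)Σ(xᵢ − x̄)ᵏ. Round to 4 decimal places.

-1.0646

x̄ = (6 + 7 + 15 - 17 + 3 + 3) / 6 = 2.8333
deviations (xᵢ − x̄): 3.1667, 4.1667, 12.1667, -19.8333, 0.1667, 0.1667
Σ(xᵢ − x̄)² = 568.8333 ⇒ m₂ = 568.8333/6 = 94.80556
Σ(xᵢ − x̄)³ = -5896.5556 ⇒ m₃ = -5896.5556/6 = -982.75926
m₂^(3/2) = 94.80556^(1.5) = 923.10410
g_1 = m₃ / m₂^(3/2) = -982.75926 / 923.10410 ≈ -1.0646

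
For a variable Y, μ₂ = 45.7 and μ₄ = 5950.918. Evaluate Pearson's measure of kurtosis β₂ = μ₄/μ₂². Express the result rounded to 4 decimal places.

μ₂² = 45.7² = 2088.49000
μ₄/μ₂² = 5950.918 / 2088.49000 = 2.84939
β₂ ≈ 2.8494

2.8494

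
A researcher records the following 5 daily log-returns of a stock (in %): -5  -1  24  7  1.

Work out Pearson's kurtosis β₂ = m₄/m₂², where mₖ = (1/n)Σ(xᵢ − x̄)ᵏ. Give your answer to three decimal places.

2.575

x̄ = 5.2000
Σ(xᵢ − x̄)² = 516.8000 ⇒ m₂ = 103.36000
Σ(xᵢ − x̄)⁴ = 137543.4560 ⇒ m₄ = 27508.69120
m₂² = 10683.28960
β₂ = m₄/m₂² = 27508.69120 / 10683.28960 ≈ 2.575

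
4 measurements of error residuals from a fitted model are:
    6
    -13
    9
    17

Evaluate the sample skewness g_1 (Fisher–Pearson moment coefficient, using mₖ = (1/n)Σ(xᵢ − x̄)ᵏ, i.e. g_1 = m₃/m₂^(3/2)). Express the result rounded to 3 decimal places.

x̄ = (6 - 13 + 9 + 17) / 4 = 4.7500
deviations (xᵢ − x̄): 1.2500, -17.7500, 4.2500, 12.2500
Σ(xᵢ − x̄)² = 484.7500 ⇒ m₂ = 484.7500/4 = 121.18750
Σ(xᵢ − x̄)³ = -3675.3750 ⇒ m₃ = -3675.3750/4 = -918.84375
m₂^(3/2) = 121.18750^(1.5) = 1334.09495
g_1 = m₃ / m₂^(3/2) = -918.84375 / 1334.09495 ≈ -0.689

-0.689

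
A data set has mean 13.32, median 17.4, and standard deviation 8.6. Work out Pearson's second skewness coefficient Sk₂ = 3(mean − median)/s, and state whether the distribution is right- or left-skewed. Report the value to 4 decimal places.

Sk₂ = 3(13.32 − 17.4) / 8.6 = 3 × -4.0800 / 8.6
    = -12.2400 / 8.6 ≈ -1.4233
Sk₂ < 0 ⇒ mean < median ⇒ left-skewed (negative skew).

-1.4233, left-skewed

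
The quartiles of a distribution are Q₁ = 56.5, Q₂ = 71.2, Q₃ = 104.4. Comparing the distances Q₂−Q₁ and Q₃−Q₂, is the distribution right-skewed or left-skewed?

right-skewed

Q₂ − Q₁ = 14.7;  Q₃ − Q₂ = 33.2
Q₃ − Q₂ > Q₂ − Q₁ ⇒ the upper half is more spread out ⇒ right-skewed.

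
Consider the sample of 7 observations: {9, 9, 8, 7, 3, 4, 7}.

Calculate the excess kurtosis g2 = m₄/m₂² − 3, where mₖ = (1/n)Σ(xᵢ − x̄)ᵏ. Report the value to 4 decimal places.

-1.1086

x̄ = 6.7143
Σ(xᵢ − x̄)² = 33.4286 ⇒ m₂ = 4.77551
Σ(xᵢ − x̄)⁴ = 301.9417 ⇒ m₄ = 43.13453
m₂² = 22.80550
g2 = m₄/m₂² − 3 = 1.89141 − 3 ≈ -1.1086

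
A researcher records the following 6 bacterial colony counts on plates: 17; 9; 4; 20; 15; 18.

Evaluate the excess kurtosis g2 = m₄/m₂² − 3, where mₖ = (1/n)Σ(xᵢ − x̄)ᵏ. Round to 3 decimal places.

-0.981

x̄ = 13.8333
Σ(xᵢ − x̄)² = 186.8333 ⇒ m₂ = 31.13889
Σ(xᵢ − x̄)⁴ = 11745.4861 ⇒ m₄ = 1957.58102
m₂² = 969.63040
g2 = m₄/m₂² − 3 = 2.01889 − 3 ≈ -0.981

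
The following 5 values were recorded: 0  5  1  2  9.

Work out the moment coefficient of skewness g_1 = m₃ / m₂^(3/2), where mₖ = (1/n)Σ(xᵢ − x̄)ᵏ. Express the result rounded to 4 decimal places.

0.7136

x̄ = (0 + 5 + 1 + 2 + 9) / 5 = 3.4000
deviations (xᵢ − x̄): -3.4000, 1.6000, -2.4000, -1.4000, 5.6000
Σ(xᵢ − x̄)² = 53.2000 ⇒ m₂ = 53.2000/5 = 10.64000
Σ(xᵢ − x̄)³ = 123.8400 ⇒ m₃ = 123.8400/5 = 24.76800
m₂^(3/2) = 10.64000^(1.5) = 34.70663
g_1 = m₃ / m₂^(3/2) = 24.76800 / 34.70663 ≈ 0.7136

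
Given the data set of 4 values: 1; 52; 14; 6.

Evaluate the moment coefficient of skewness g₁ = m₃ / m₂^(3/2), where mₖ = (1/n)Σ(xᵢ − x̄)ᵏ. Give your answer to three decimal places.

x̄ = (1 + 52 + 14 + 6) / 4 = 18.2500
deviations (xᵢ − x̄): -17.2500, 33.7500, -4.2500, -12.2500
Σ(xᵢ − x̄)² = 1604.7500 ⇒ m₂ = 1604.7500/4 = 401.18750
Σ(xᵢ − x̄)³ = 31395.3750 ⇒ m₃ = 31395.3750/4 = 7848.84375
m₂^(3/2) = 401.18750^(1.5) = 8035.65143
g₁ = m₃ / m₂^(3/2) = 7848.84375 / 8035.65143 ≈ 0.977

0.977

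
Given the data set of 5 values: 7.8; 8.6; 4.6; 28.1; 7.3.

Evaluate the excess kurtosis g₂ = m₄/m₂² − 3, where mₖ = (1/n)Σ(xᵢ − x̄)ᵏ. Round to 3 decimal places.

0.135

x̄ = 11.2800
Σ(xᵢ − x̄)² = 362.6680 ⇒ m₂ = 72.53360
Σ(xᵢ − x̄)⁴ = 82479.7516 ⇒ m₄ = 16495.95032
m₂² = 5261.12313
g₂ = m₄/m₂² − 3 = 3.13544 − 3 ≈ 0.135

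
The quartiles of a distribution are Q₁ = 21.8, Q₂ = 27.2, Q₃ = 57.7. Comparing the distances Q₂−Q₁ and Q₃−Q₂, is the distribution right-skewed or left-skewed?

right-skewed

Q₂ − Q₁ = 5.4;  Q₃ − Q₂ = 30.5
Q₃ − Q₂ > Q₂ − Q₁ ⇒ the upper half is more spread out ⇒ right-skewed.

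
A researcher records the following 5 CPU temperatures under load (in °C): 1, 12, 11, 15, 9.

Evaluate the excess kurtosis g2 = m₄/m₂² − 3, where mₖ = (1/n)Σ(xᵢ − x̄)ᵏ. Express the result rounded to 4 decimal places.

x̄ = 9.6000
Σ(xᵢ − x̄)² = 111.2000 ⇒ m₂ = 22.24000
Σ(xᵢ − x̄)⁴ = 6357.5360 ⇒ m₄ = 1271.50720
m₂² = 494.61760
g2 = m₄/m₂² − 3 = 2.57069 − 3 ≈ -0.4293

-0.4293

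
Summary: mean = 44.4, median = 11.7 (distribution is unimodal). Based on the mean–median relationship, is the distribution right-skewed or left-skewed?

right-skewed

mean − median = 44.4 − 11.7 = 32.7
mean > median ⇒ the longer tail is on the right ⇒ right-skewed (positively skewed).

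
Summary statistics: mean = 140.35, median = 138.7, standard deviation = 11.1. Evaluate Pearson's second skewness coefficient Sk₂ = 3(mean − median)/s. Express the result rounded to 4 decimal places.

Sk₂ = 3(140.35 − 138.7) / 11.1 = 3 × 1.6500 / 11.1
    = 4.9500 / 11.1 ≈ 0.4459

0.4459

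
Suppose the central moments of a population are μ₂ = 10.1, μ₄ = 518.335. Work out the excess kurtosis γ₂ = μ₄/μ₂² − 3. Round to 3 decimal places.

2.081

μ₂² = 10.1² = 102.01000
μ₄/μ₂² = 518.335 / 102.01000 = 5.08122
γ₂ = 5.08122 − 3 ≈ 2.081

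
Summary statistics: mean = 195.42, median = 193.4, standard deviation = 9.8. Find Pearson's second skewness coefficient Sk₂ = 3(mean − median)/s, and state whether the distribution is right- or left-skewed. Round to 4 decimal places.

Sk₂ = 3(195.42 − 193.4) / 9.8 = 3 × 2.0200 / 9.8
    = 6.0600 / 9.8 ≈ 0.6184
Sk₂ > 0 ⇒ mean > median ⇒ right-skewed (positive skew).

0.6184, right-skewed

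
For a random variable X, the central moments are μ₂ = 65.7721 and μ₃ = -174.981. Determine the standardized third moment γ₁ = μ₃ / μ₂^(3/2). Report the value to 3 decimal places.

-0.328

σ = √μ₂ = √65.7721 = 8.11000
σ³ = μ₂^(3/2) = 533.41173
γ₁ = μ₃/σ³ = -174.981 / 533.41173 ≈ -0.328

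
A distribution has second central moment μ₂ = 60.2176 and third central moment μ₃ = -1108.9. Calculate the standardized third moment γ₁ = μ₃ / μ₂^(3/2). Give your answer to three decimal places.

σ = √μ₂ = √60.2176 = 7.76000
σ³ = μ₂^(3/2) = 467.28858
γ₁ = μ₃/σ³ = -1108.9 / 467.28858 ≈ -2.373

-2.373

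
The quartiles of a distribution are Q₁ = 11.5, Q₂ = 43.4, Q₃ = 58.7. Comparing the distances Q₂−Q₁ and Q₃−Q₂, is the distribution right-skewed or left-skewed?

left-skewed

Q₂ − Q₁ = 31.9;  Q₃ − Q₂ = 15.3
Q₂ − Q₁ > Q₃ − Q₂ ⇒ the lower half is more spread out ⇒ left-skewed.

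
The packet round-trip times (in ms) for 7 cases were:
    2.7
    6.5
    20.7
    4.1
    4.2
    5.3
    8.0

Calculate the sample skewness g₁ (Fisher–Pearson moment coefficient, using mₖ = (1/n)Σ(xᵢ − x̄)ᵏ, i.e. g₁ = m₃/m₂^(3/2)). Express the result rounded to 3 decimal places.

x̄ = (2.7 + 6.5 + 20.7 + 4.1 + 4.2 + 5.3 + 8.0) / 7 = 7.3571
deviations (xᵢ − x̄): -4.6571, -0.8571, 13.3429, -3.2571, -3.1571, -2.0571, 0.6429
Σ(xᵢ − x̄)² = 225.6771 ⇒ m₂ = 225.6771/7 = 32.23959
Σ(xᵢ − x̄)³ = 2199.3512 ⇒ m₃ = 2199.3512/7 = 314.19303
m₂^(3/2) = 32.23959^(1.5) = 183.05614
g₁ = m₃ / m₂^(3/2) = 314.19303 / 183.05614 ≈ 1.716

1.716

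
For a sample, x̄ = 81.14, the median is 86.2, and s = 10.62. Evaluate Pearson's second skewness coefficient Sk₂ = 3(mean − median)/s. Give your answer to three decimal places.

Sk₂ = 3(81.14 − 86.2) / 10.62 = 3 × -5.0600 / 10.62
    = -15.1800 / 10.62 ≈ -1.429

-1.429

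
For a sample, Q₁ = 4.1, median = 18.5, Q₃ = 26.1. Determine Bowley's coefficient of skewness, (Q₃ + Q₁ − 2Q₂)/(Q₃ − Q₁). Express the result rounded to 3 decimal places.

numerator: Q₃ + Q₁ − 2Q₂ = 26.1 + 4.1 − 2×18.5 = -6.8000
denominator: Q₃ − Q₁ = 26.1 − 4.1 = 22.0000
Bowley skewness = -6.8000 / 22.0000 ≈ -0.309

-0.309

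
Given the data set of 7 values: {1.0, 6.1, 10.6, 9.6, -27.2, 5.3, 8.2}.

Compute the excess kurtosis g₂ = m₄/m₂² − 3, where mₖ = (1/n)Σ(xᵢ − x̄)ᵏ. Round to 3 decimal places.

x̄ = 1.9429
Σ(xᵢ − x̄)² = 1051.4771 ⇒ m₂ = 150.21102
Σ(xᵢ − x̄)⁴ = 732334.8438 ⇒ m₄ = 104619.26339
m₂² = 22563.35065
g₂ = m₄/m₂² − 3 = 4.63669 − 3 ≈ 1.637

1.637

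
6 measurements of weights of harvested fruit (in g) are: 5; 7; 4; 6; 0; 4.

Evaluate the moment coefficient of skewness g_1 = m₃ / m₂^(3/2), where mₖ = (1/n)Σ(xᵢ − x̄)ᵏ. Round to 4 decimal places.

-0.8874

x̄ = (5 + 7 + 4 + 6 + 0 + 4) / 6 = 4.3333
deviations (xᵢ − x̄): 0.6667, 2.6667, -0.3333, 1.6667, -4.3333, -0.3333
Σ(xᵢ − x̄)² = 29.3333 ⇒ m₂ = 29.3333/6 = 4.88889
Σ(xᵢ − x̄)³ = -57.5556 ⇒ m₃ = -57.5556/6 = -9.59259
m₂^(3/2) = 4.88889^(1.5) = 10.80974
g_1 = m₃ / m₂^(3/2) = -9.59259 / 10.80974 ≈ -0.8874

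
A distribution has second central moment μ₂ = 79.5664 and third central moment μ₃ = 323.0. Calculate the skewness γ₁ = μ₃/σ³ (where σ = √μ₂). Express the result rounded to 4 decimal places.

0.4551

σ = √μ₂ = √79.5664 = 8.92000
σ³ = μ₂^(3/2) = 709.73229
γ₁ = μ₃/σ³ = 323.0 / 709.73229 ≈ 0.4551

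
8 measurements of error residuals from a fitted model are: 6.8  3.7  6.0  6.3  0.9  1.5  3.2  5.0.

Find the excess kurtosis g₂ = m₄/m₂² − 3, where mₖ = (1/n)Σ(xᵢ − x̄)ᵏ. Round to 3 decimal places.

-1.340

x̄ = 4.1750
Σ(xᵢ − x̄)² = 34.4750 ⇒ m₂ = 4.30938
Σ(xᵢ − x̄)⁴ = 246.6245 ⇒ m₄ = 30.82806
m₂² = 18.57071
g₂ = m₄/m₂² − 3 = 1.66004 − 3 ≈ -1.340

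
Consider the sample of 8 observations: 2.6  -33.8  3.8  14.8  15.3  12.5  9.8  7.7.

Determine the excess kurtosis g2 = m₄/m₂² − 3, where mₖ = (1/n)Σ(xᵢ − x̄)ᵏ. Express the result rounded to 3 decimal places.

x̄ = 4.0875
Σ(xᵢ − x̄)² = 1794.6887 ⇒ m₂ = 224.33609
Σ(xᵢ − x̄)⁴ = 2095776.4294 ⇒ m₄ = 261972.05367
m₂² = 50326.68296
g2 = m₄/m₂² − 3 = 5.20543 − 3 ≈ 2.205

2.205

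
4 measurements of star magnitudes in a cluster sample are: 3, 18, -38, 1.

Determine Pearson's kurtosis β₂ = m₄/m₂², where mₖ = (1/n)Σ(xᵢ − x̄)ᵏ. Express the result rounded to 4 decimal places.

x̄ = -4.0000
Σ(xᵢ − x̄)² = 1714.0000 ⇒ m₂ = 428.50000
Σ(xᵢ − x̄)⁴ = 1573618.0000 ⇒ m₄ = 393404.50000
m₂² = 183612.25000
β₂ = m₄/m₂² = 393404.50000 / 183612.25000 ≈ 2.1426

2.1426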